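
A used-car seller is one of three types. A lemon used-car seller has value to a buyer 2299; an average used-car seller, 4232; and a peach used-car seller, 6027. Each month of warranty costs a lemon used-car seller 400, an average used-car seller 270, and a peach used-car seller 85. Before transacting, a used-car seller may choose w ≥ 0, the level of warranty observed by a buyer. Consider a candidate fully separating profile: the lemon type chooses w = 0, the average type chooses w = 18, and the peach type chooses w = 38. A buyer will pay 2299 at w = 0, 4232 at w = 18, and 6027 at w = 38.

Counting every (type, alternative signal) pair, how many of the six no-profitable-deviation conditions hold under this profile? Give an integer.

5

Lemon (own payoff 2299): to w=18 gives 4232 − 400×18 = -2968 → no gain ✓; to w=38 gives 6027 − 400×38 = -9173 → no gain ✓.
Average (own payoff 4232 − 270×18 = -628): to w=0 gives 2299 → profitable ✗; to w=38 gives 6027 − 270×38 = -4233 → no gain ✓.
Peach (own payoff 6027 − 85×38 = 2797): to w=0 gives 2299 → no gain ✓; to w=18 gives 4232 − 85×18 = 2702 → no gain ✓.
5 of the 6 constraints hold; not an equilibrium.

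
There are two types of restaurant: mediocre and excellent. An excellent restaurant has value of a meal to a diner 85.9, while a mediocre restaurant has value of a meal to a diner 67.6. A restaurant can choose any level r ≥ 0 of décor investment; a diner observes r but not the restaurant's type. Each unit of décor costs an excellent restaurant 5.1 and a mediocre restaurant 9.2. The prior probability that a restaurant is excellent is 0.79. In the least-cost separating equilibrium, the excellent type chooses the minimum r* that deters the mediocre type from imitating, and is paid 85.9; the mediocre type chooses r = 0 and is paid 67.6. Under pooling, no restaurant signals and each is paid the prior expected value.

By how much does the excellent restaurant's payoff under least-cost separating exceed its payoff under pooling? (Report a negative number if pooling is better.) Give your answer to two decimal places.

Least-cost separating signal: r* solves 67.6 = 85.9 − 9.2·r*, so r* = (85.9 − 67.6)/9.2 ≈ 1.9891.
Excellent type's separating payoff: 85.9 − 5.1 × r* = 85.9 − 5.1 × (85.9 − 67.6)/9.2 = 85.9 − 93.33/9.2 ≈ 75.7554.
Pooling payoff: 0.79 × 85.9 + 0.21 × 67.6 = 82.057.
Difference: 75.7554 − 82.057 = -6.3016, i.e. -6.30 to two decimal places.
The excellent type would prefer the pooling outcome.

-6.30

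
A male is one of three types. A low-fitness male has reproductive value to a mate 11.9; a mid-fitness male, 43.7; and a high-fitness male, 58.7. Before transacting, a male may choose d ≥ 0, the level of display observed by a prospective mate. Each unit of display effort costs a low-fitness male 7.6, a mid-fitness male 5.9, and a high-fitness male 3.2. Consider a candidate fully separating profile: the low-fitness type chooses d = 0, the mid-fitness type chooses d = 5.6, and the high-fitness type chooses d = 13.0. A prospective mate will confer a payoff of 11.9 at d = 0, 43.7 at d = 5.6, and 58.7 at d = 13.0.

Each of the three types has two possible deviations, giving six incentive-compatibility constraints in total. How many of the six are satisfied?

4

Mid-fitness (own payoff 43.7 − 5.9×5.6 = 10.66): to d=0 gives 11.9 → profitable ✗; to d=13.0 gives 58.7 − 5.9×13.0 = -18 → no gain ✓.
Low-fitness (own payoff 11.9): to d=5.6 gives 43.7 − 7.6×5.6 = 1.14 → no gain ✓; to d=13.0 gives 58.7 − 7.6×13.0 = -40.1 → no gain ✓.
High-fitness (own payoff 58.7 − 3.2×13.0 = 17.1): to d=0 gives 11.9 → no gain ✓; to d=5.6 gives 43.7 − 3.2×5.6 = 25.78 → profitable ✗.
4 of the 6 constraints hold; not an equilibrium.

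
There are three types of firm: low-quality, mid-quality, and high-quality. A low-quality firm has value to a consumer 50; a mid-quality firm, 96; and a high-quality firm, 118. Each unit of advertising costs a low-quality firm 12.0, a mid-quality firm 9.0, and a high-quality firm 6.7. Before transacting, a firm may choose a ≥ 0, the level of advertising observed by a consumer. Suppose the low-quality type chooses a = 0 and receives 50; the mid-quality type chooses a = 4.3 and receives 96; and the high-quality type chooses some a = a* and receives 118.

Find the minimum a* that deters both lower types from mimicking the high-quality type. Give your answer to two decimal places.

Mid-quality type (on-path payoff 96 − 9.0×4.3 = 57.3) won't mimic when 57.3 ≥ 118 − 9.0·a*, i.e. a* ≥ 6.74.
Low-quality type (on-path payoff 50) won't mimic when 50 ≥ 118 − 12.0·a*, i.e. a* ≥ 5.67.
Both must hold, so a* = max(5.67, 6.74) = 6.74. The mid-quality type's constraint binds.

6.74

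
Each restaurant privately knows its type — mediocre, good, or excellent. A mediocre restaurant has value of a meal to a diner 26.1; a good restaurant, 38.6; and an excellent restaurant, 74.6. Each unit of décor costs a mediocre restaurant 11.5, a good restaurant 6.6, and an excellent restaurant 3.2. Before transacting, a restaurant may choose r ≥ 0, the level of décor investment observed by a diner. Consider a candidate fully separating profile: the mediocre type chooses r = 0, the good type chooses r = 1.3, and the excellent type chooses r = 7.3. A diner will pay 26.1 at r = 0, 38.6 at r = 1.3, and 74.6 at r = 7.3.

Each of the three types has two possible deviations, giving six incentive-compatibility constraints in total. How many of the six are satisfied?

6

Mediocre (own payoff 26.1): to r=1.3 gives 38.6 − 11.5×1.3 = 23.65 → no gain ✓; to r=7.3 gives 74.6 − 11.5×7.3 = -9.35 → no gain ✓.
Excellent (own payoff 74.6 − 3.2×7.3 = 51.24): to r=0 gives 26.1 → no gain ✓; to r=1.3 gives 38.6 − 3.2×1.3 = 34.44 → no gain ✓.
Good (own payoff 38.6 − 6.6×1.3 = 30.02): to r=0 gives 26.1 → no gain ✓; to r=7.3 gives 74.6 − 6.6×7.3 = 26.42 → no gain ✓.
6 of the 6 constraints hold; this profile is a separating equilibrium.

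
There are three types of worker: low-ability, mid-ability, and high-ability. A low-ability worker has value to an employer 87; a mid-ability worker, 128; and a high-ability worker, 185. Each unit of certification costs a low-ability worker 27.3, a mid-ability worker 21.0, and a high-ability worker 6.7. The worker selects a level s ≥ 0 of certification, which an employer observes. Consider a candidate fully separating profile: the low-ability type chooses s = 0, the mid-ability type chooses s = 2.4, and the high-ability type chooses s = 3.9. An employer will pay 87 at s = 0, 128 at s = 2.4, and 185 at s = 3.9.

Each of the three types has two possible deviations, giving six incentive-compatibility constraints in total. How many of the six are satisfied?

4

Low-ability (own payoff 87): to s=2.4 gives 128 − 27.3×2.4 = 62.48 → no gain ✓; to s=3.9 gives 185 − 27.3×3.9 = 78.53 → no gain ✓.
Mid-ability (own payoff 128 − 21.0×2.4 = 77.6): to s=0 gives 87 → profitable ✗; to s=3.9 gives 185 − 21.0×3.9 = 103.1 → profitable ✗.
High-ability (own payoff 185 − 6.7×3.9 = 158.87): to s=0 gives 87 → no gain ✓; to s=2.4 gives 128 − 6.7×2.4 = 111.92 → no gain ✓.
4 of the 6 constraints hold; not an equilibrium.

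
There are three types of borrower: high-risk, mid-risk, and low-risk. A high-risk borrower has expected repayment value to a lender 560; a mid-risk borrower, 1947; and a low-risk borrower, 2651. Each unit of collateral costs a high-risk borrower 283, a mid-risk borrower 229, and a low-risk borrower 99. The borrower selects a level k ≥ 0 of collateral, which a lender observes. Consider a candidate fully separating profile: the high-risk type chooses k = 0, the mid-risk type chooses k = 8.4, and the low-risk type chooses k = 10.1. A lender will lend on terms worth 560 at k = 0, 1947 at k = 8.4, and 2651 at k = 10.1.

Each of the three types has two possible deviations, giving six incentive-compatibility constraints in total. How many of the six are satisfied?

Low-risk (own payoff 2651 − 99×10.1 = 1651.1): to k=0 gives 560 → no gain ✓; to k=8.4 gives 1947 − 99×8.4 = 1115.4 → no gain ✓.
Mid-risk (own payoff 1947 − 229×8.4 = 23.4): to k=0 gives 560 → profitable ✗; to k=10.1 gives 2651 − 229×10.1 = 338.1 → profitable ✗.
High-risk (own payoff 560): to k=8.4 gives 1947 − 283×8.4 = -430.2 → no gain ✓; to k=10.1 gives 2651 − 283×10.1 = -207.3 → no gain ✓.
4 of the 6 constraints hold; not an equilibrium.

4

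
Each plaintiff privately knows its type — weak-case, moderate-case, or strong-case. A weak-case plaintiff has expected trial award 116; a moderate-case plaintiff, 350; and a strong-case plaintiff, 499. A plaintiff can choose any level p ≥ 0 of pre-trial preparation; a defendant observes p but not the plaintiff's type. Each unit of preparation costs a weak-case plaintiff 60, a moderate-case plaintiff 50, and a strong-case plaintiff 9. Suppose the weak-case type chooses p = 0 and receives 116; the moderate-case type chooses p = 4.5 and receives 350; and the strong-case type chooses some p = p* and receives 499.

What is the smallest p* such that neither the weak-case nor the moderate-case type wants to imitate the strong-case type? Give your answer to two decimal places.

7.48

Weak-case type (on-path payoff 116) won't mimic when 116 ≥ 499 − 60·p*, i.e. p* ≥ 6.38.
Moderate-case type (on-path payoff 350 − 50×4.5 = 125) won't mimic when 125 ≥ 499 − 50·p*, i.e. p* ≥ 7.48.
Both must hold, so p* = max(6.38, 7.48) = 7.48. The moderate-case type's constraint binds.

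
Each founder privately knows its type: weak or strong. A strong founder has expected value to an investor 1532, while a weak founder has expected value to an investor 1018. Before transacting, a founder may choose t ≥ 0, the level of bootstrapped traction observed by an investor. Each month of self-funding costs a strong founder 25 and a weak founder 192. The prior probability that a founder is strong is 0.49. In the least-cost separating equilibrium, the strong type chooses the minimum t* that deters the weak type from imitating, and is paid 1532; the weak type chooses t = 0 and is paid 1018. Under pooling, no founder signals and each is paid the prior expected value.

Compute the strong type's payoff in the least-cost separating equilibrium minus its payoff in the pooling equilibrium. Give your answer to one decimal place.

Least-cost separating signal: t* solves 1018 = 1532 − 192·t*, so t* = (1532 − 1018)/192 ≈ 2.6771.
Strong type's separating payoff: 1532 − 25 × t* = 1532 − 25 × (1532 − 1018)/192 = 1532 − 12850/192 ≈ 1465.073.
Pooling payoff: 0.49 × 1532 + 0.51 × 1018 = 1269.86.
Difference: 1465.073 − 1269.86 = 195.213, i.e. 195.2 to one decimal place.
The strong type prefers to separate.

195.2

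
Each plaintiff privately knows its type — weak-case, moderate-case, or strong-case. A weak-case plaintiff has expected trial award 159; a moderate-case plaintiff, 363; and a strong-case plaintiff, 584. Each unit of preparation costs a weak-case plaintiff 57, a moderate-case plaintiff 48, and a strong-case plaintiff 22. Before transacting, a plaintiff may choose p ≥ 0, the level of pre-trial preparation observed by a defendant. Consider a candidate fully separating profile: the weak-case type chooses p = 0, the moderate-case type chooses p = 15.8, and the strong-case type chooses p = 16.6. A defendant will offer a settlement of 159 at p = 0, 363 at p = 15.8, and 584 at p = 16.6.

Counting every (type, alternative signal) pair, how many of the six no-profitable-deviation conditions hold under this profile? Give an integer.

Weak-case (own payoff 159): to p=15.8 gives 363 − 57×15.8 = -537.6 → no gain ✓; to p=16.6 gives 584 − 57×16.6 = -362.2 → no gain ✓.
Moderate-case (own payoff 363 − 48×15.8 = -395.4): to p=0 gives 159 → profitable ✗; to p=16.6 gives 584 − 48×16.6 = -212.8 → profitable ✗.
Strong-case (own payoff 584 − 22×16.6 = 218.8): to p=0 gives 159 → no gain ✓; to p=15.8 gives 363 − 22×15.8 = 15.4 → no gain ✓.
4 of the 6 constraints hold; not an equilibrium.

4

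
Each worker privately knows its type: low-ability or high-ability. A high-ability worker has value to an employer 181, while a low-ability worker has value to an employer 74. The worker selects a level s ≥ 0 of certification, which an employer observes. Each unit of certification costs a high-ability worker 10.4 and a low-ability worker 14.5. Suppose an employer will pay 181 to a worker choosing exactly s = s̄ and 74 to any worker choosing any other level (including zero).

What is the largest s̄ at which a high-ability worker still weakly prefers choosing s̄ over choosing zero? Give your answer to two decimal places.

10.29

Choosing s̄ yields the high-ability type 181 − 10.4·s̄; choosing zero yields 74.
The high-ability type is indifferent at 181 − 10.4·s̄ = 74, i.e. s̄ = (181 − 74) / 10.4 ≈ 10.29.
For any s̄ above 10.29 the high-ability type would rather pool at zero, so separation collapses.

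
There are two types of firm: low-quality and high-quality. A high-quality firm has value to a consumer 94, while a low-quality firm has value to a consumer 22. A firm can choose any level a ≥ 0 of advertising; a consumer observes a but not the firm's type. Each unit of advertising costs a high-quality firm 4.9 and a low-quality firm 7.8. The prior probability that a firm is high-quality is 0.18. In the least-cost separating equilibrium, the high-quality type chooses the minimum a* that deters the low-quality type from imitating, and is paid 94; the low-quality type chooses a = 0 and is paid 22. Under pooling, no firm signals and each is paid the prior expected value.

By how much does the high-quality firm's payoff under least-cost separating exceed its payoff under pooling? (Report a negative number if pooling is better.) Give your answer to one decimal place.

13.8

Least-cost separating signal: a* solves 22 = 94 − 7.8·a*, so a* = (94 − 22)/7.8 ≈ 9.2308.
High-quality type's separating payoff: 94 − 4.9 × a* = 94 − 4.9 × (94 − 22)/7.8 = 94 − 352.8/7.8 ≈ 48.769.
Pooling payoff: 0.18 × 94 + 0.82 × 22 = 34.96.
Difference: 48.769 − 34.96 = 13.809, i.e. 13.8 to one decimal place.
The high-quality type prefers to separate.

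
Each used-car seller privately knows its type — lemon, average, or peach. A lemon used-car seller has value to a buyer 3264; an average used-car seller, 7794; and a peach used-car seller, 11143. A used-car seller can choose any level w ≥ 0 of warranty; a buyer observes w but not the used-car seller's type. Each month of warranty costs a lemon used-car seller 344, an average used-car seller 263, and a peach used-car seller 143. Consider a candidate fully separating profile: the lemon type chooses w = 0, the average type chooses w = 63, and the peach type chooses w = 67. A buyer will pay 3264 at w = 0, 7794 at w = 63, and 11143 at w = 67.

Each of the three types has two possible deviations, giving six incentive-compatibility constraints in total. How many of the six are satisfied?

Average (own payoff 7794 − 263×63 = -8775): to w=0 gives 3264 → profitable ✗; to w=67 gives 11143 − 263×67 = -6478 → profitable ✗.
Lemon (own payoff 3264): to w=63 gives 7794 − 344×63 = -13878 → no gain ✓; to w=67 gives 11143 − 344×67 = -11905 → no gain ✓.
Peach (own payoff 11143 − 143×67 = 1562): to w=0 gives 3264 → profitable ✗; to w=63 gives 7794 − 143×63 = -1215 → no gain ✓.
3 of the 6 constraints hold; not an equilibrium.

3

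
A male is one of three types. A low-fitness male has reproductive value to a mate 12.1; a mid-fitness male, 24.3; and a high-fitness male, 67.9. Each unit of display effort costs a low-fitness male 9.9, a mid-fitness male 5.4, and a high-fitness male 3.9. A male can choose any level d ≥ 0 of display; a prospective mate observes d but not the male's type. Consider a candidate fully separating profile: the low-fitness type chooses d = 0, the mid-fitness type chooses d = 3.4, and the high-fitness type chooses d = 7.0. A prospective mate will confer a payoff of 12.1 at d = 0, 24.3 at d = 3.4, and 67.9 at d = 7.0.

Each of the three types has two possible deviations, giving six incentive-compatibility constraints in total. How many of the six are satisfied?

4

Mid-fitness (own payoff 24.3 − 5.4×3.4 = 5.94): to d=0 gives 12.1 → profitable ✗; to d=7.0 gives 67.9 − 5.4×7.0 = 30.1 → profitable ✗.
Low-fitness (own payoff 12.1): to d=3.4 gives 24.3 − 9.9×3.4 = -9.36 → no gain ✓; to d=7.0 gives 67.9 − 9.9×7.0 = -1.4 → no gain ✓.
High-fitness (own payoff 67.9 − 3.9×7.0 = 40.6): to d=0 gives 12.1 → no gain ✓; to d=3.4 gives 24.3 − 3.9×3.4 = 11.04 → no gain ✓.
4 of the 6 constraints hold; not an equilibrium.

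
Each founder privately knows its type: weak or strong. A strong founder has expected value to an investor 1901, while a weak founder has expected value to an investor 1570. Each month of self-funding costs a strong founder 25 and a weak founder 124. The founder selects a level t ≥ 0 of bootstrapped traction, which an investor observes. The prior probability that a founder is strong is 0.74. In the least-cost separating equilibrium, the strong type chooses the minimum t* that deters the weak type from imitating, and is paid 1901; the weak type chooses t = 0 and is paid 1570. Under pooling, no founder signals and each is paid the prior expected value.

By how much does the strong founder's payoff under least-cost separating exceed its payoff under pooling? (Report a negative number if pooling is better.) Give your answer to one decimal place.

19.3

Least-cost separating signal: t* solves 1570 = 1901 − 124·t*, so t* = (1901 − 1570)/124 ≈ 2.6694.
Strong type's separating payoff: 1901 − 25 × t* = 1901 − 25 × (1901 − 1570)/124 = 1901 − 8275/124 ≈ 1834.266.
Pooling payoff: 0.74 × 1901 + 0.26 × 1570 = 1814.94.
Difference: 1834.266 − 1814.94 = 19.326, i.e. 19.3 to one decimal place.
The strong type prefers to separate.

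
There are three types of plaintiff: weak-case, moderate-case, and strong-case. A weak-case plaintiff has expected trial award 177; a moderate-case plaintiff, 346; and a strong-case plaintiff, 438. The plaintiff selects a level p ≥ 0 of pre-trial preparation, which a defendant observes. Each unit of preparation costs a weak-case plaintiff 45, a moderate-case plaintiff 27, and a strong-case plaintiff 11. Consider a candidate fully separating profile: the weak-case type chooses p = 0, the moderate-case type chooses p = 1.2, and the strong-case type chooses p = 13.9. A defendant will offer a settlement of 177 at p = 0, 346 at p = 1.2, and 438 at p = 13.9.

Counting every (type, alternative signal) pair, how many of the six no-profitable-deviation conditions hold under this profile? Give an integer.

Strong-case (own payoff 438 − 11×13.9 = 285.1): to p=0 gives 177 → no gain ✓; to p=1.2 gives 346 − 11×1.2 = 332.8 → profitable ✗.
Weak-case (own payoff 177): to p=1.2 gives 346 − 45×1.2 = 292 → profitable ✗; to p=13.9 gives 438 − 45×13.9 = -187.5 → no gain ✓.
Moderate-case (own payoff 346 − 27×1.2 = 313.6): to p=0 gives 177 → no gain ✓; to p=13.9 gives 438 − 27×13.9 = 62.7 → no gain ✓.
4 of the 6 constraints hold; not an equilibrium.

4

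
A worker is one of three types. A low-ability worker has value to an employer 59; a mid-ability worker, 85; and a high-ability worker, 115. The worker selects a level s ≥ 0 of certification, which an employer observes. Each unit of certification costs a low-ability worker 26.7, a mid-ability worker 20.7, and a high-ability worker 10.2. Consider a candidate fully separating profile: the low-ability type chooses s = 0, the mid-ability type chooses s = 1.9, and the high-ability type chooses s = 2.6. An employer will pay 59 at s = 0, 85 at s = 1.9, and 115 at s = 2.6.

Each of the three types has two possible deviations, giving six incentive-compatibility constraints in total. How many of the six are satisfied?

4

Low-ability (own payoff 59): to s=1.9 gives 85 − 26.7×1.9 = 34.27 → no gain ✓; to s=2.6 gives 115 − 26.7×2.6 = 45.58 → no gain ✓.
Mid-ability (own payoff 85 − 20.7×1.9 = 45.67): to s=0 gives 59 → profitable ✗; to s=2.6 gives 115 − 20.7×2.6 = 61.18 → profitable ✗.
High-ability (own payoff 115 − 10.2×2.6 = 88.48): to s=0 gives 59 → no gain ✓; to s=1.9 gives 85 − 10.2×1.9 = 65.62 → no gain ✓.
4 of the 6 constraints hold; not an equilibrium.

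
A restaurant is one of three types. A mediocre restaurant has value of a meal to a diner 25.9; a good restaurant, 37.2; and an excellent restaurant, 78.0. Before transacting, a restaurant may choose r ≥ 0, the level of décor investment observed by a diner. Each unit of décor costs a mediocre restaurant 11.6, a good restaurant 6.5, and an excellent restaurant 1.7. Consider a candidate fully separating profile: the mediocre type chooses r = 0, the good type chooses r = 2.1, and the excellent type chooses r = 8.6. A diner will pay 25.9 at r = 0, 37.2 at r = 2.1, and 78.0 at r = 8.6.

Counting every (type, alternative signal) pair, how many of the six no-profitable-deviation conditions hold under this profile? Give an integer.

Mediocre (own payoff 25.9): to r=2.1 gives 37.2 − 11.6×2.1 = 12.84 → no gain ✓; to r=8.6 gives 78.0 − 11.6×8.6 = -21.76 → no gain ✓.
Excellent (own payoff 78.0 − 1.7×8.6 = 63.38): to r=0 gives 25.9 → no gain ✓; to r=2.1 gives 37.2 − 1.7×2.1 = 33.63 → no gain ✓.
Good (own payoff 37.2 − 6.5×2.1 = 23.55): to r=0 gives 25.9 → profitable ✗; to r=8.6 gives 78.0 − 6.5×8.6 = 22.1 → no gain ✓.
5 of the 6 constraints hold; not an equilibrium.

5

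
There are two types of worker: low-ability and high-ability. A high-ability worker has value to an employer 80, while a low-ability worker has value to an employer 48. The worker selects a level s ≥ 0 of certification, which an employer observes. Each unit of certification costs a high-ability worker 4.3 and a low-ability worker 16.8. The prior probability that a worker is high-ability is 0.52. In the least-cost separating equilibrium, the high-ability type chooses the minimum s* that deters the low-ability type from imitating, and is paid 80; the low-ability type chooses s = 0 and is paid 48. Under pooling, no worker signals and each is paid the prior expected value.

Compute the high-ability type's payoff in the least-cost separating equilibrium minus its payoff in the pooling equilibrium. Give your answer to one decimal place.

Least-cost separating signal: s* solves 48 = 80 − 16.8·s*, so s* = (80 − 48)/16.8 ≈ 1.9048.
High-ability type's separating payoff: 80 − 4.3 × s* = 80 − 4.3 × (80 − 48)/16.8 = 80 − 137.6/16.8 ≈ 71.810.
Pooling payoff: 0.52 × 80 + 0.48 × 48 = 64.64.
Difference: 71.810 − 64.64 = 7.17, i.e. 7.2 to one decimal place.
The high-ability type prefers to separate.

7.2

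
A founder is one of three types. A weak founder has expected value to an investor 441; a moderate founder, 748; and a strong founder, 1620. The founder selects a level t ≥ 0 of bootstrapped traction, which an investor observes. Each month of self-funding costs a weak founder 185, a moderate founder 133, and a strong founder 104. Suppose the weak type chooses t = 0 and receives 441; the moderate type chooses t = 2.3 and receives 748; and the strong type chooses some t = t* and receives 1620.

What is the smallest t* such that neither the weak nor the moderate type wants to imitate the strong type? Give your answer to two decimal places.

Moderate type (on-path payoff 748 − 133×2.3 = 442.1) won't mimic when 442.1 ≥ 1620 − 133·t*, i.e. t* ≥ 8.86.
Weak type (on-path payoff 441) won't mimic when 441 ≥ 1620 − 185·t*, i.e. t* ≥ 6.37.
Both must hold, so t* = max(6.37, 8.86) = 8.86. The moderate type's constraint binds.

8.86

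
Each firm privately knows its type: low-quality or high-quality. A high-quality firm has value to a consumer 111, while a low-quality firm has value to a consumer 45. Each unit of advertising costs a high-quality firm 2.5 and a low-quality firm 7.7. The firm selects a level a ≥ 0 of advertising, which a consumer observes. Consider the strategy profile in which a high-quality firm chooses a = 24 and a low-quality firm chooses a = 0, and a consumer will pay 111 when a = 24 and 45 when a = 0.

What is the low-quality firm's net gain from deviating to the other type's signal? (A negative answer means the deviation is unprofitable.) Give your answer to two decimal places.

-118.80

Playing a = 0 the low-quality firm receives 45.
Deviating to a = 24 brings payment 111 at cost 7.7 × 24 = 184.8, netting -73.8.
Gain from deviating: -73.8 − 45 = -118.80.
The gain is negative, so the low-quality type's incentive-compatibility constraint is satisfied.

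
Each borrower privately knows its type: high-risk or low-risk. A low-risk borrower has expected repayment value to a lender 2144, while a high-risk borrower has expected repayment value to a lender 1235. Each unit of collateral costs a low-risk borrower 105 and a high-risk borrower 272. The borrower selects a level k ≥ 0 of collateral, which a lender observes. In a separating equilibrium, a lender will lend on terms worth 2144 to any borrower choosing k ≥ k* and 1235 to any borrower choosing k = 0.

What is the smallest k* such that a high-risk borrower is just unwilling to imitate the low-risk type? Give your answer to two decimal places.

A high-risk borrower choosing k = 0 receives 1235.
Imitating at k* instead would pay 2144 at cost 272·k*, netting 2144 − 272·k*.
Indifference: 1235 = 2144 − 272·k*, so k* = (2144 − 1235) / 272 ≈ 3.34.
This is the high-risk type's binding incentive-compatibility constraint; any k ≥ 3.34 sustains separation on that side.

3.34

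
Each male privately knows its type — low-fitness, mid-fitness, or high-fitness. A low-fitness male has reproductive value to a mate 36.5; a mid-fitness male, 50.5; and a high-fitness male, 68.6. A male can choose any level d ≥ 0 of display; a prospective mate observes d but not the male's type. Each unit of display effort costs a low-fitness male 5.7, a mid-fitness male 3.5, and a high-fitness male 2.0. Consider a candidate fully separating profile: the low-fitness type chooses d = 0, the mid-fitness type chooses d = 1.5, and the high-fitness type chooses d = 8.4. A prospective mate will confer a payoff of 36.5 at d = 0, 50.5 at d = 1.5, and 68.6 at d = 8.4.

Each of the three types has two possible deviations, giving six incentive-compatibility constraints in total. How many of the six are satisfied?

5

Mid-fitness (own payoff 50.5 − 3.5×1.5 = 45.25): to d=0 gives 36.5 → no gain ✓; to d=8.4 gives 68.6 − 3.5×8.4 = 39.2 → no gain ✓.
Low-fitness (own payoff 36.5): to d=1.5 gives 50.5 − 5.7×1.5 = 41.95 → profitable ✗; to d=8.4 gives 68.6 − 5.7×8.4 = 20.72 → no gain ✓.
High-fitness (own payoff 68.6 − 2.0×8.4 = 51.8): to d=0 gives 36.5 → no gain ✓; to d=1.5 gives 50.5 − 2.0×1.5 = 47.5 → no gain ✓.
5 of the 6 constraints hold; not an equilibrium.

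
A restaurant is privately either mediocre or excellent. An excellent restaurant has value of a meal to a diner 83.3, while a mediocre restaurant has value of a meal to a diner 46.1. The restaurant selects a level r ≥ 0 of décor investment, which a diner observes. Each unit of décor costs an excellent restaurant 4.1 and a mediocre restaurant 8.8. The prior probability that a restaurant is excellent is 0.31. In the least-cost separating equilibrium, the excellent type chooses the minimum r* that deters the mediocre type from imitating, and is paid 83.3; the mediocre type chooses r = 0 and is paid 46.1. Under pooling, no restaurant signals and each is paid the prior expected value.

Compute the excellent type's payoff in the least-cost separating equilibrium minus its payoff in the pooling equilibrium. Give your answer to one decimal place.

Least-cost separating signal: r* solves 46.1 = 83.3 − 8.8·r*, so r* = (83.3 − 46.1)/8.8 ≈ 4.2273.
Excellent type's separating payoff: 83.3 − 4.1 × r* = 83.3 − 4.1 × (83.3 − 46.1)/8.8 = 83.3 − 152.52/8.8 ≈ 65.968.
Pooling payoff: 0.31 × 83.3 + 0.69 × 46.1 = 57.632.
Difference: 65.968 − 57.632 = 8.336, i.e. 8.3 to one decimal place.
The excellent type prefers to separate.

8.3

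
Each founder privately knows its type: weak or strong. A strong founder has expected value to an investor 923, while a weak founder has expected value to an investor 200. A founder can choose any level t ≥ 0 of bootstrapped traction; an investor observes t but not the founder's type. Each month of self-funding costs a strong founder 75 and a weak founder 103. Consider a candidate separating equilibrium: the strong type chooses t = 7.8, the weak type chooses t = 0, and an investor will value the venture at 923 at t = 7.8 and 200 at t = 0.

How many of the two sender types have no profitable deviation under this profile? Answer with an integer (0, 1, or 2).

Weak type: stay at 0 → 200; mimic → 923 − 103 × 7.8 = 119.6. IC holds (200 ≥ 119.6).
Strong type: signal → 923 − 75 × 7.8 = 338; deviate to 0 → 200. IC holds (338 ≥ 200).
2 of 2 constraints hold, so this is a separating equilibrium.

2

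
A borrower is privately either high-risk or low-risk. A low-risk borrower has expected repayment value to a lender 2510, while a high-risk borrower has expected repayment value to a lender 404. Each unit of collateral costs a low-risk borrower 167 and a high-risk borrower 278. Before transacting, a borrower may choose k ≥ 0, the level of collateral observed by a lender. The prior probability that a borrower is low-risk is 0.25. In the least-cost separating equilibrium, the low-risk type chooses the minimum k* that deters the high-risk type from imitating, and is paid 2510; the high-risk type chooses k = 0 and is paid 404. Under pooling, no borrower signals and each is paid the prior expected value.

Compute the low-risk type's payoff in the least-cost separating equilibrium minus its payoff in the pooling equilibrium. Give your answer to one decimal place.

314.4

Least-cost separating signal: k* solves 404 = 2510 − 278·k*, so k* = (2510 − 404)/278 ≈ 7.5755.
Low-risk type's separating payoff: 2510 − 167 × k* = 2510 − 167 × (2510 − 404)/278 = 2510 − 351702/278 ≈ 1244.885.
Pooling payoff: 0.25 × 2510 + 0.75 × 404 = 930.5.
Difference: 1244.885 − 930.5 = 314.385, i.e. 314.4 to one decimal place.
The low-risk type prefers to separate.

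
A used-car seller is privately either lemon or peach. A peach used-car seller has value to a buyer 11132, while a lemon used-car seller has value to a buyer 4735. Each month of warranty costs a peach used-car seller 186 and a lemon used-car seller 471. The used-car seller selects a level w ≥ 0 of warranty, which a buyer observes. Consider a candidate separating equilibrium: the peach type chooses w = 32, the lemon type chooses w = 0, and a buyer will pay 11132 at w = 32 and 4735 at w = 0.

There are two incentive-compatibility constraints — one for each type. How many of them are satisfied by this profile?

Peach type: signal → 11132 − 186 × 32 = 5180; deviate to 0 → 4735. IC holds (5180 ≥ 4735).
Lemon type: stay at 0 → 4735; mimic → 11132 − 471 × 32 = -3940. IC holds (4735 ≥ -3940).
2 of 2 constraints hold, so this is a separating equilibrium.

2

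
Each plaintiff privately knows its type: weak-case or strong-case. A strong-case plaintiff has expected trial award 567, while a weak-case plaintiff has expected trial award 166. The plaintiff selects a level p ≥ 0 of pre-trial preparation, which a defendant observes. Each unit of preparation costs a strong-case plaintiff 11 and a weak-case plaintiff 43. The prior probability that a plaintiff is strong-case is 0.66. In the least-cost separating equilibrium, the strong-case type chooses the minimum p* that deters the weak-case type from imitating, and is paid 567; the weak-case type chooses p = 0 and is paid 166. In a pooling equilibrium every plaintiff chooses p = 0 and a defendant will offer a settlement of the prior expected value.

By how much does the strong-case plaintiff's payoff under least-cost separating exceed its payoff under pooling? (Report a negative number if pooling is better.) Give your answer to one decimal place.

33.8

Least-cost separating signal: p* solves 166 = 567 − 43·p*, so p* = (567 − 166)/43 ≈ 9.3256.
Strong-case type's separating payoff: 567 − 11 × p* = 567 − 11 × (567 − 166)/43 = 567 − 4411/43 ≈ 464.419.
Pooling payoff: 0.66 × 567 + 0.34 × 166 = 430.66.
Difference: 464.419 − 430.66 = 33.759, i.e. 33.8 to one decimal place.
The strong-case type prefers to separate.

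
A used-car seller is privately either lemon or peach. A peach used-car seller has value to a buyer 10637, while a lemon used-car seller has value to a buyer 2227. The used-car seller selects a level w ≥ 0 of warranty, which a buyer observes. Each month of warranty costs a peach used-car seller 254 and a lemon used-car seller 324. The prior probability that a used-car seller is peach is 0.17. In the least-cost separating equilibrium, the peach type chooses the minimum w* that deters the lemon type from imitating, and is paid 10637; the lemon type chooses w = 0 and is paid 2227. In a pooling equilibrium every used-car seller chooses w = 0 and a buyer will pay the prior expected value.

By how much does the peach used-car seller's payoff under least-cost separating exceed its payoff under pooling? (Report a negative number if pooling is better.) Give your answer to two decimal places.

Least-cost separating signal: w* solves 2227 = 10637 − 324·w*, so w* = (10637 − 2227)/324 ≈ 25.9568.
Peach type's separating payoff: 10637 − 254 × w* = 10637 − 254 × (10637 − 2227)/324 = 10637 − 2136140/324 ≈ 4043.9753.
Pooling payoff: 0.17 × 10637 + 0.83 × 2227 = 3656.7.
Difference: 4043.9753 − 3656.7 = 387.2753, i.e. 387.28 to two decimal places.
The peach type prefers to separate.

387.28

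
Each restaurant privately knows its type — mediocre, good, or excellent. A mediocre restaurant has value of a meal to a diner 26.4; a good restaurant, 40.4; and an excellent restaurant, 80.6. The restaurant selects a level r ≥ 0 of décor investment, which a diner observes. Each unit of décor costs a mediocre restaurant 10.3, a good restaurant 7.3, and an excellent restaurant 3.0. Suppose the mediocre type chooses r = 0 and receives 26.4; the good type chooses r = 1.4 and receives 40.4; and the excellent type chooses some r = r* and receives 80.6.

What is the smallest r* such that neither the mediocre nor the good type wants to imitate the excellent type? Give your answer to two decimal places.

Mediocre type (on-path payoff 26.4) won't mimic when 26.4 ≥ 80.6 − 10.3·r*, i.e. r* ≥ 5.26.
Good type (on-path payoff 40.4 − 7.3×1.4 = 30.18) won't mimic when 30.18 ≥ 80.6 − 7.3·r*, i.e. r* ≥ 6.91.
Both must hold, so r* = max(5.26, 6.91) = 6.91. The good type's constraint binds.

6.91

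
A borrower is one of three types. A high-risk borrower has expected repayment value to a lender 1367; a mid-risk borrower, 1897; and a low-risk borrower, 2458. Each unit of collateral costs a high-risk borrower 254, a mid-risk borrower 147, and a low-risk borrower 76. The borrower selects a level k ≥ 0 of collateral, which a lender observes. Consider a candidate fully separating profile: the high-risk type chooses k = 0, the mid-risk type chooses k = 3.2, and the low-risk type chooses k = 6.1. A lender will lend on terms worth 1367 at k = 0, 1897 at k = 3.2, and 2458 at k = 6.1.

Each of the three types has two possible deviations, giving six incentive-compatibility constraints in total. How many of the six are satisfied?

High-risk (own payoff 1367): to k=3.2 gives 1897 − 254×3.2 = 1084.2 → no gain ✓; to k=6.1 gives 2458 − 254×6.1 = 908.6 → no gain ✓.
Low-risk (own payoff 2458 − 76×6.1 = 1994.4): to k=0 gives 1367 → no gain ✓; to k=3.2 gives 1897 − 76×3.2 = 1653.8 → no gain ✓.
Mid-risk (own payoff 1897 − 147×3.2 = 1426.6): to k=0 gives 1367 → no gain ✓; to k=6.1 gives 2458 − 147×6.1 = 1561.3 → profitable ✗.
5 of the 6 constraints hold; not an equilibrium.

5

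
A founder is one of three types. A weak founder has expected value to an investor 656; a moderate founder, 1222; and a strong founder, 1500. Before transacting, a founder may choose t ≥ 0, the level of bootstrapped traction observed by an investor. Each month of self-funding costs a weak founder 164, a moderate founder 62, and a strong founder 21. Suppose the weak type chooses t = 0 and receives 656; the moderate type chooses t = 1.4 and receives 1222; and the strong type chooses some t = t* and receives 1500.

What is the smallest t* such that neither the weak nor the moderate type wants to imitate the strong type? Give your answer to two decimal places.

5.88

Weak type (on-path payoff 656) won't mimic when 656 ≥ 1500 − 164·t*, i.e. t* ≥ 5.15.
Moderate type (on-path payoff 1222 − 62×1.4 = 1135.2) won't mimic when 1135.2 ≥ 1500 − 62·t*, i.e. t* ≥ 5.88.
Both must hold, so t* = max(5.15, 5.88) = 5.88. The moderate type's constraint binds.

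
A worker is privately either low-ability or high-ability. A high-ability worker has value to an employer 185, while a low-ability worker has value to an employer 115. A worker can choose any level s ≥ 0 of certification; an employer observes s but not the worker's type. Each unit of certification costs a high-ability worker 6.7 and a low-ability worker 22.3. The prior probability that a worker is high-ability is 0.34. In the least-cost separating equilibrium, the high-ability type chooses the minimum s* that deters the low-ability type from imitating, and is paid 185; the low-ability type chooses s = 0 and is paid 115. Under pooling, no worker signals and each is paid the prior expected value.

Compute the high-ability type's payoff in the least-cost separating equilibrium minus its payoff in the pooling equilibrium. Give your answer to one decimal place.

Least-cost separating signal: s* solves 115 = 185 − 22.3·s*, so s* = (185 − 115)/22.3 ≈ 3.1390.
High-ability type's separating payoff: 185 − 6.7 × s* = 185 − 6.7 × (185 − 115)/22.3 = 185 − 469/22.3 ≈ 163.969.
Pooling payoff: 0.34 × 185 + 0.66 × 115 = 138.8.
Difference: 163.969 − 138.8 = 25.169, i.e. 25.2 to one decimal place.
The high-ability type prefers to separate.

25.2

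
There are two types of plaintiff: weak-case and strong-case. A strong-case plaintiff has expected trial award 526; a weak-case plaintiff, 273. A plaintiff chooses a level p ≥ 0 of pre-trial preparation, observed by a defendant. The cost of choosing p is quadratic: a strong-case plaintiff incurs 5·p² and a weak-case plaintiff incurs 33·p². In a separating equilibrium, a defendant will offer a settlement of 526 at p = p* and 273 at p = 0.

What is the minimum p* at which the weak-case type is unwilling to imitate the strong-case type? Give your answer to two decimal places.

The weak-case type at p = 0 receives 273; imitating at p* yields 526 − 33·p*².
Indifference: 273 = 526 − 33·p*², so p*² = (526 − 273) / 33 ≈ 7.6667.
p* = √7.6667 ≈ 2.77.

2.77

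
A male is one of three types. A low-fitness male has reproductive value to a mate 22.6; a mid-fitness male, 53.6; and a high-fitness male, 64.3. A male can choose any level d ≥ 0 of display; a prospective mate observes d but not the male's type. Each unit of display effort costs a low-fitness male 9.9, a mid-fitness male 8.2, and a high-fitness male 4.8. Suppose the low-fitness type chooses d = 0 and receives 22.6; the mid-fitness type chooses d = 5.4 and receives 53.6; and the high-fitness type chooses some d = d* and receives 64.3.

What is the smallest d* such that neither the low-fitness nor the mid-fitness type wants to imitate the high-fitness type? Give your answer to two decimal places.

Low-fitness type (on-path payoff 22.6) won't mimic when 22.6 ≥ 64.3 − 9.9·d*, i.e. d* ≥ 4.21.
Mid-fitness type (on-path payoff 53.6 − 8.2×5.4 = 9.32) won't mimic when 9.32 ≥ 64.3 − 8.2·d*, i.e. d* ≥ 6.70.
Both must hold, so d* = max(4.21, 6.70) = 6.70. The mid-fitness type's constraint binds.

6.70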